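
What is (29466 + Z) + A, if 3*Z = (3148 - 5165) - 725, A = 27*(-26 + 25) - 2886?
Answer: 25639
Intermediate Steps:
A = -2913 (A = 27*(-1) - 2886 = -27 - 2886 = -2913)
Z = -914 (Z = ((3148 - 5165) - 725)/3 = (-2017 - 725)/3 = (⅓)*(-2742) = -914)
(29466 + Z) + A = (29466 - 914) - 2913 = 28552 - 2913 = 25639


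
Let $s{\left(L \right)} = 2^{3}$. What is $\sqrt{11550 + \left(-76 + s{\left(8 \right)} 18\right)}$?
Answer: $\sqrt{11618} \approx 107.79$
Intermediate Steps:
$s{\left(L \right)} = 8$
$\sqrt{11550 + \left(-76 + s{\left(8 \right)} 18\right)} = \sqrt{11550 + \left(-76 + 8 \cdot 18\right)} = \sqrt{11550 + \left(-76 + 144\right)} = \sqrt{11550 + 68} = \sqrt{11618}$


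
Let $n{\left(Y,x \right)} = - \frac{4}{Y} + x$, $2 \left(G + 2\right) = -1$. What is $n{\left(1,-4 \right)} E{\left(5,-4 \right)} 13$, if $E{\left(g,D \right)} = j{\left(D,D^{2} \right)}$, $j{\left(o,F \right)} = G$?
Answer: $260$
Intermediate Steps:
$G = - \frac{5}{2}$ ($G = -2 + \frac{1}{2} \left(-1\right) = -2 - \frac{1}{2} = - \frac{5}{2} \approx -2.5$)
$j{\left(o,F \right)} = - \frac{5}{2}$
$E{\left(g,D \right)} = - \frac{5}{2}$
$n{\left(Y,x \right)} = x - \frac{4}{Y}$
$n{\left(1,-4 \right)} E{\left(5,-4 \right)} 13 = \left(-4 - \frac{4}{1}\right) \left(- \frac{5}{2}\right) 13 = \left(-4 - 4\right) \left(- \frac{5}{2}\right) 13 = \left(-8\right) \left(- \frac{5}{2}\right) 13 = 20 \cdot 13 = 260$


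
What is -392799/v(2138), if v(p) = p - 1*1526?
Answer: -130933/204 ≈ -641.83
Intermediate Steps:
v(p) = -1526 + p (v(p) = p - 1526 = -1526 + p)
-392799/v(2138) = -392799/(-1526 + 2138) = -392799/612 = -392799*1/612 = -130933/204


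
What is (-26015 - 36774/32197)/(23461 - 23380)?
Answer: -837641729/2607957 ≈ -321.19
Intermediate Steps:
(-26015 - 36774/32197)/(23461 - 23380) = (-26015 - 36774*1/32197)/81 = (-26015 - 36774/32197)*(1/81) = -837641729/32197*1/81 = -837641729/2607957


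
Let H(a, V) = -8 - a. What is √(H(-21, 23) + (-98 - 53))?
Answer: I*√138 ≈ 11.747*I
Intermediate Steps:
√(H(-21, 23) + (-98 - 53)) = √((-8 - 1*(-21)) + (-98 - 53)) = √((-8 + 21) - 151) = √(13 - 151) = √(-138) = I*√138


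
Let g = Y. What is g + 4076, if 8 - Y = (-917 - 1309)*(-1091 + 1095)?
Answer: 12988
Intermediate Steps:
Y = 8912 (Y = 8 - (-917 - 1309)*(-1091 + 1095) = 8 - (-2226)*4 = 8 - 1*(-8904) = 8 + 8904 = 8912)
g = 8912
g + 4076 = 8912 + 4076 = 12988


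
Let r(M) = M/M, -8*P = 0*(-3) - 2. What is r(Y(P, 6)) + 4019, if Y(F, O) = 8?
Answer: 4020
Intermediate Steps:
P = ¼ (P = -(0*(-3) - 2)/8 = -(0 - 2)/8 = -⅛*(-2) = ¼ ≈ 0.25000)
r(M) = 1
r(Y(P, 6)) + 4019 = 1 + 4019 = 4020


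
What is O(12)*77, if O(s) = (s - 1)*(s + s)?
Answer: 20328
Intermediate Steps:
O(s) = 2*s*(-1 + s) (O(s) = (-1 + s)*(2*s) = 2*s*(-1 + s))
O(12)*77 = (2*12*(-1 + 12))*77 = (2*12*11)*77 = 264*77 = 20328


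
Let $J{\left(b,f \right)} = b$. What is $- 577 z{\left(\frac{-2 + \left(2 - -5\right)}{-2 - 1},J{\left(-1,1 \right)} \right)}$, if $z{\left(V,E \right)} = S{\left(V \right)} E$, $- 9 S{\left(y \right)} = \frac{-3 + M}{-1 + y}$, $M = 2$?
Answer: $- \frac{577}{24} \approx -24.042$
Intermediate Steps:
$S{\left(y \right)} = \frac{1}{9 \left(-1 + y\right)}$ ($S{\left(y \right)} = - \frac{\left(-3 + 2\right) \frac{1}{-1 + y}}{9} = - \frac{\left(-1\right) \frac{1}{-1 + y}}{9} = \frac{1}{9 \left(-1 + y\right)}$)
$z{\left(V,E \right)} = \frac{E}{9 \left(-1 + V\right)}$ ($z{\left(V,E \right)} = \frac{1}{9 \left(-1 + V\right)} E = \frac{E}{9 \left(-1 + V\right)}$)
$- 577 z{\left(\frac{-2 + \left(2 - -5\right)}{-2 - 1},J{\left(-1,1 \right)} \right)} = - 577 \cdot \frac{1}{9} \left(-1\right) \frac{1}{-1 + \frac{-2 + \left(2 - -5\right)}{-2 - 1}} = - 577 \cdot \frac{1}{9} \left(-1\right) \frac{1}{-1 + \frac{-2 + \left(2 + 5\right)}{-3}} = - 577 \cdot \frac{1}{9} \left(-1\right) \frac{1}{-1 + \left(-2 + 7\right) \left(- \frac{1}{3}\right)} = - 577 \cdot \frac{1}{9} \left(-1\right) \frac{1}{-1 + 5 \left(- \frac{1}{3}\right)} = - 577 \cdot \frac{1}{9} \left(-1\right) \frac{1}{-1 - \frac{5}{3}} = - 577 \cdot \frac{1}{9} \left(-1\right) \frac{1}{- \frac{8}{3}} = - 577 \cdot \frac{1}{9} \left(-1\right) \left(- \frac{3}{8}\right) = \left(-577\right) \frac{1}{24} = - \frac{577}{24}$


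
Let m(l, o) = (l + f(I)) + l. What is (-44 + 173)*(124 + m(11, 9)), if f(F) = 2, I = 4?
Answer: 19092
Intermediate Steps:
m(l, o) = 2 + 2*l (m(l, o) = (l + 2) + l = (2 + l) + l = 2 + 2*l)
(-44 + 173)*(124 + m(11, 9)) = (-44 + 173)*(124 + (2 + 2*11)) = 129*(124 + (2 + 22)) = 129*(124 + 24) = 129*148 = 19092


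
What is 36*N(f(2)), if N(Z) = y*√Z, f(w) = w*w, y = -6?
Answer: -432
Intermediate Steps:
f(w) = w²
N(Z) = -6*√Z
36*N(f(2)) = 36*(-6*√(2²)) = 36*(-6*√4) = 36*(-6*2) = 36*(-12) = -432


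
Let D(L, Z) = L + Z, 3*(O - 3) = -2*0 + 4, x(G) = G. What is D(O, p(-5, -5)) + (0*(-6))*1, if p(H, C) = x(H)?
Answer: -2/3 ≈ -0.66667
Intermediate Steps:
p(H, C) = H
O = 13/3 (O = 3 + (-2*0 + 4)/3 = 3 + (0 + 4)/3 = 3 + (1/3)*4 = 3 + 4/3 = 13/3 ≈ 4.3333)
D(O, p(-5, -5)) + (0*(-6))*1 = (13/3 - 5) + (0*(-6))*1 = -2/3 + 0*1 = -2/3 + 0 = -2/3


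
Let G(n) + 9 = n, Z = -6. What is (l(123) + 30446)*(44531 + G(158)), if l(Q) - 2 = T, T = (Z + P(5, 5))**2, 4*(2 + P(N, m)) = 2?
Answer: 1362929890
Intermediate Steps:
P(N, m) = -3/2 (P(N, m) = -2 + (1/4)*2 = -2 + 1/2 = -3/2)
G(n) = -9 + n
T = 225/4 (T = (-6 - 3/2)**2 = (-15/2)**2 = 225/4 ≈ 56.250)
l(Q) = 233/4 (l(Q) = 2 + 225/4 = 233/4)
(l(123) + 30446)*(44531 + G(158)) = (233/4 + 30446)*(44531 + (-9 + 158)) = 122017*(44531 + 149)/4 = (122017/4)*44680 = 1362929890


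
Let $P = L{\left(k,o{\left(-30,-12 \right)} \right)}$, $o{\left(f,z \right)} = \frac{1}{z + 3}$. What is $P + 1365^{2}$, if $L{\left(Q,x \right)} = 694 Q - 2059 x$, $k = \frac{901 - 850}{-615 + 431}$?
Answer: $\frac{1542780455}{828} \approx 1.8633 \cdot 10^{6}$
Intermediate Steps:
$o{\left(f,z \right)} = \frac{1}{3 + z}$
$k = - \frac{51}{184}$ ($k = \frac{51}{-184} = 51 \left(- \frac{1}{184}\right) = - \frac{51}{184} \approx -0.27717$)
$L{\left(Q,x \right)} = - 2059 x + 694 Q$
$P = \frac{30155}{828}$ ($P = - \frac{2059}{3 - 12} + 694 \left(- \frac{51}{184}\right) = - \frac{2059}{-9} - \frac{17697}{92} = \left(-2059\right) \left(- \frac{1}{9}\right) - \frac{17697}{92} = \frac{2059}{9} - \frac{17697}{92} = \frac{30155}{828} \approx 36.419$)
$P + 1365^{2} = \frac{30155}{828} + 1365^{2} = \frac{30155}{828} + 1863225 = \frac{1542780455}{828}$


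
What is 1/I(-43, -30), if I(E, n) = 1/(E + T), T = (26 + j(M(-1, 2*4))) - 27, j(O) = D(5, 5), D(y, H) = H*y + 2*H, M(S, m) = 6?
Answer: -9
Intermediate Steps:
D(y, H) = 2*H + H*y
j(O) = 35 (j(O) = 5*(2 + 5) = 5*7 = 35)
T = 34 (T = (26 + 35) - 27 = 61 - 27 = 34)
I(E, n) = 1/(34 + E) (I(E, n) = 1/(E + 34) = 1/(34 + E))
1/I(-43, -30) = 1/(1/(34 - 43)) = 1/(1/(-9)) = 1/(-⅑) = -9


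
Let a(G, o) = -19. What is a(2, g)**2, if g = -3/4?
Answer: 361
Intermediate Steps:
g = -3/4 (g = -3*1/4 = -3/4 ≈ -0.75000)
a(2, g)**2 = (-19)**2 = 361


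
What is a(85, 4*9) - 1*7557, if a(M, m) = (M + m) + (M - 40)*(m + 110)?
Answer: -866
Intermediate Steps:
a(M, m) = M + m + (-40 + M)*(110 + m) (a(M, m) = (M + m) + (-40 + M)*(110 + m) = M + m + (-40 + M)*(110 + m))
a(85, 4*9) - 1*7557 = (-4400 - 156*9 + 111*85 + 85*(4*9)) - 1*7557 = (-4400 - 39*36 + 9435 + 85*36) - 7557 = (-4400 - 1404 + 9435 + 3060) - 7557 = 6691 - 7557 = -866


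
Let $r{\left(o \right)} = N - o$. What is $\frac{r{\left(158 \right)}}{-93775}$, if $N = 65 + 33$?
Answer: $\frac{12}{18755} \approx 0.00063983$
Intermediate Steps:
$N = 98$
$r{\left(o \right)} = 98 - o$
$\frac{r{\left(158 \right)}}{-93775} = \frac{98 - 158}{-93775} = \left(98 - 158\right) \left(- \frac{1}{93775}\right) = \left(-60\right) \left(- \frac{1}{93775}\right) = \frac{12}{18755}$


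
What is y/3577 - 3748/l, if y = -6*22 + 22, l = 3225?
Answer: -13761346/11535825 ≈ -1.1929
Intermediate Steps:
y = -110 (y = -132 + 22 = -110)
y/3577 - 3748/l = -110/3577 - 3748/3225 = -13761346/11535825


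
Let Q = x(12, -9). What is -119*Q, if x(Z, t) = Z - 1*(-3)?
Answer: -1785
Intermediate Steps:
x(Z, t) = 3 + Z (x(Z, t) = Z + 3 = 3 + Z)
Q = 15 (Q = 3 + 12 = 15)
-119*Q = -119*15 = -1785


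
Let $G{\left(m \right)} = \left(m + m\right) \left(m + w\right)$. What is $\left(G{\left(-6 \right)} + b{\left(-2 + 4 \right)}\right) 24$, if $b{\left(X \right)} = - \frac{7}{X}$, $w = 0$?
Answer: $1644$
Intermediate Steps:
$G{\left(m \right)} = 2 m^{2}$ ($G{\left(m \right)} = \left(m + m\right) \left(m + 0\right) = 2 m m = 2 m^{2}$)
$\left(G{\left(-6 \right)} + b{\left(-2 + 4 \right)}\right) 24 = \left(2 \left(-6\right)^{2} - \frac{7}{-2 + 4}\right) 24 = \left(2 \cdot 36 - \frac{7}{2}\right) 24 = \left(72 - \frac{7}{2}\right) 24 = \frac{137}{2} \cdot 24 = 1644$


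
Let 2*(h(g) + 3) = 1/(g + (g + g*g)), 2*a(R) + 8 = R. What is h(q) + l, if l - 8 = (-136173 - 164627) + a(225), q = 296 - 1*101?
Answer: -11550871897/38415 ≈ -3.0069e+5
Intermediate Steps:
a(R) = -4 + R/2
q = 195 (q = 296 - 101 = 195)
h(g) = -3 + 1/(2*(g² + 2*g)) (h(g) = -3 + 1/(2*(g + (g + g*g))) = -3 + 1/(2*(g + (g + g²))) = -3 + 1/(2*(g² + 2*g)))
l = -601367/2 (l = 8 + ((-136173 - 164627) + (-4 + (½)*225)) = 8 + (-300800 + (-4 + 225/2)) = 8 + (-300800 + 217/2) = 8 - 601383/2 = -601367/2 ≈ -3.0068e+5)
h(q) + l = (½)*(1 - 12*195 - 6*195²)/(195*(2 + 195)) - 601367/2 = (½)*(1/195)*(1 - 2340 - 6*38025)/197 - 601367/2 = (½)*(1/195)*(1/197)*(1 - 2340 - 228150) - 601367/2 = (½)*(1/195)*(1/197)*(-230489) - 601367/2 = -230489/76830 - 601367/2 = -11550871897/38415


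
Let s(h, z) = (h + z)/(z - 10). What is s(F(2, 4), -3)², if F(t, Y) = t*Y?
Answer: 25/169 ≈ 0.14793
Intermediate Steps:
F(t, Y) = Y*t
s(h, z) = (h + z)/(-10 + z)
s(F(2, 4), -3)² = ((4*2 - 3)/(-10 - 3))² = ((8 - 3)/(-13))² = (-1/13*5)² = (-5/13)² = 25/169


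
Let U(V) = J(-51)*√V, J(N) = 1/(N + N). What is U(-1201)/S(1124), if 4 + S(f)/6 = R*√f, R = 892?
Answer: -223*I*√337481/68415963480 - I*√1201/136831926960 ≈ -1.8938e-6*I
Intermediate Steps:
J(N) = 1/(2*N)
U(V) = -√V/102 (U(V) = ((½)/(-51))*√V = ((½)*(-1/51))*√V = -√V/102)
S(f) = -24 + 5352*√f (S(f) = -24 + 6*(892*√f) = -24 + 5352*√f)
U(-1201)/S(1124) = (-I*√1201/102)/(-24 + 5352*√1124) = (-I*√1201/102)/(-24 + 5352*(2*√281)) = (-I*√1201/102)/(-24 + 10704*√281) = -I*√1201/(102*(-24 + 10704*√281))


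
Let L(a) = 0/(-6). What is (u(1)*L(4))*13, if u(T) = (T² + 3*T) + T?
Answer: 0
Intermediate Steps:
L(a) = 0 (L(a) = 0*(-⅙) = 0)
u(T) = T² + 4*T
(u(1)*L(4))*13 = ((1*(4 + 1))*0)*13 = ((1*5)*0)*13 = (5*0)*13 = 0*13 = 0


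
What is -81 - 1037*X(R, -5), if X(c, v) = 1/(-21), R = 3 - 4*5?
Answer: -664/21 ≈ -31.619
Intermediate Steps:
R = -17 (R = 3 - 20 = -17)
X(c, v) = -1/21
-81 - 1037*X(R, -5) = -81 - 1037*(-1/21) = -81 + 1037/21 = -664/21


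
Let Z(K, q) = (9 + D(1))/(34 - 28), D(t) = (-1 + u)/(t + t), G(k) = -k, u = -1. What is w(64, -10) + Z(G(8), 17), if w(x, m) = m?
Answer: -26/3 ≈ -8.6667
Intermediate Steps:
D(t) = -1/t (D(t) = (-1 - 1)/(t + t) = -2*1/(2*t) = -1/t)
Z(K, q) = 4/3 (Z(K, q) = (9 - 1/1)/(34 - 28) = (9 - 1*1)/6 = (9 - 1)*(1/6) = 8*(1/6) = 4/3)
w(64, -10) + Z(G(8), 17) = -10 + 4/3 = -26/3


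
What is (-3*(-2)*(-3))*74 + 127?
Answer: -1205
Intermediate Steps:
(-3*(-2)*(-3))*74 + 127 = (6*(-3))*74 + 127 = -18*74 + 127 = -1332 + 127 = -1205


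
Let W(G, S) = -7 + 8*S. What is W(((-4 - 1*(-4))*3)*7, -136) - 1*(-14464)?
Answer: 13369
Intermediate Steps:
W(((-4 - 1*(-4))*3)*7, -136) - 1*(-14464) = (-7 + 8*(-136)) - 1*(-14464) = (-7 - 1088) + 14464 = -1095 + 14464 = 13369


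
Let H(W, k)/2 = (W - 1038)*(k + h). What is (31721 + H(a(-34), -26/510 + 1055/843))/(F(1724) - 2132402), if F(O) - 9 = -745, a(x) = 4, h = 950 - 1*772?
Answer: 8093805787/50950001130 ≈ 0.15886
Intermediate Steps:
h = 178 (h = 950 - 772 = 178)
H(W, k) = 2*(-1038 + W)*(178 + k) (H(W, k) = 2*((W - 1038)*(k + 178)) = 2*((-1038 + W)*(178 + k)) = 2*(-1038 + W)*(178 + k))
F(O) = -736 (F(O) = 9 - 745 = -736)
(31721 + H(a(-34), -26/510 + 1055/843))/(F(1724) - 2132402) = (31721 + (-369528 - 2076*(-26/510 + 1055/843) + 356*4 + 2*4*(-26/510 + 1055/843)))/(-736 - 2132402) = (31721 + (-369528 - 2076*(-26*1/510 + 1055*(1/843)) + 1424 + 2*4*(-26*1/510 + 1055*(1/843))))/(-2133138) = (31721 + (-369528 - 2076*(-13/255 + 1055/843) + 1424 + 2*4*(-13/255 + 1055/843)))*(-1/2133138) = (31721 + (-369528 - 2076*28674/23885 + 1424 + 2*4*(28674/23885)))*(-1/2133138) = (31721 + (-369528 - 59527224/23885 + 1424 + 229392/23885))*(-1/2133138) = (31721 - 8851461872/23885)*(-1/2133138) = -8093805787/23885*(-1/2133138) = 8093805787/50950001130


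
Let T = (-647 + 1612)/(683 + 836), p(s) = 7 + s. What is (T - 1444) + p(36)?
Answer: -2127154/1519 ≈ -1400.4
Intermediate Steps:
T = 965/1519 ≈ 0.63529
(T - 1444) + p(36) = (965/1519 - 1444) + (7 + 36) = -2192471/1519 + 43 = -2127154/1519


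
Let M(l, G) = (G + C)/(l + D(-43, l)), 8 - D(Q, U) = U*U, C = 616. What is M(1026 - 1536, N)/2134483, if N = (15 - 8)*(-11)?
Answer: -539/556250538766 ≈ -9.6899e-10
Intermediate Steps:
N = -77 (N = 7*(-11) = -77)
D(Q, U) = 8 - U**2 (D(Q, U) = 8 - U*U = 8 - U**2)
M(l, G) = (616 + G)/(8 + l - l**2) (M(l, G) = (G + 616)/(l + (8 - l**2)) = (616 + G)/(8 + l - l**2))
M(1026 - 1536, N)/2134483 = ((616 - 77)/(8 + (1026 - 1536) - (1026 - 1536)**2))/2134483 = (539/(8 - 510 - 1*(-510)**2))*(1/2134483) = (539/(8 - 510 - 1*260100))*(1/2134483) = (539/(8 - 510 - 260100))*(1/2134483) = (539/(-260602))*(1/2134483) = -1/260602*539*(1/2134483) = -539/260602*1/2134483 = -539/556250538766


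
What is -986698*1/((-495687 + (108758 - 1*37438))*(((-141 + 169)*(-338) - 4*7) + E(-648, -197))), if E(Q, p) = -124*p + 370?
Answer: 493349/3247680651 ≈ 0.00015191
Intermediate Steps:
E(Q, p) = 370 - 124*p
-986698*1/((-495687 + (108758 - 1*37438))*(((-141 + 169)*(-338) - 4*7) + E(-648, -197))) = -986698*1/((-495687 + (108758 - 1*37438))*(((-141 + 169)*(-338) - 4*7) + (370 - 124*(-197)))) = -986698*1/((-495687 + (108758 - 37438))*((28*(-338) - 28) + (370 + 24428))) = -986698*1/((-495687 + 71320)*((-9464 - 28) + 24798)) = -986698*(-1/(424367*(-9492 + 24798))) = -986698/((-424367*15306)) = -986698/(-6495361302) = -986698*(-1/6495361302) = 493349/3247680651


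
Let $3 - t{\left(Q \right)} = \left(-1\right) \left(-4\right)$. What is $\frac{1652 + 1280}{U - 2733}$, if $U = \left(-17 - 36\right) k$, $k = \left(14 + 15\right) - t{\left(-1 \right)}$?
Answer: $- \frac{2932}{4323} \approx -0.67823$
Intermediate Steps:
$t{\left(Q \right)} = -1$ ($t{\left(Q \right)} = 3 - \left(-1\right) \left(-4\right) = 3 - 4 = -1$)
$k = 30$ ($k = \left(14 + 15\right) - -1 = 29 + 1 = 30$)
$U = -1590$ ($U = \left(-17 - 36\right) 30 = \left(-53\right) 30 = -1590$)
$\frac{1652 + 1280}{U - 2733} = \frac{1652 + 1280}{-1590 - 2733} = \frac{2932}{-4323} = 2932 \left(- \frac{1}{4323}\right) = - \frac{2932}{4323}$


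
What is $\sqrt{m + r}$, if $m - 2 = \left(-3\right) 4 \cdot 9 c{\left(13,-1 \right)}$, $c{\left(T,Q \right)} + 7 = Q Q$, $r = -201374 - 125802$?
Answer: $i \sqrt{326526} \approx 571.42 i$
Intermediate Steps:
$r = -327176$ ($r = -201374 - 125802 = -327176$)
$c{\left(T,Q \right)} = -7 + Q^{2}$ ($c{\left(T,Q \right)} = -7 + Q Q = -7 + Q^{2}$)
$m = 650$ ($m = 2 + \left(-3\right) 4 \cdot 9 \left(-7 + \left(-1\right)^{2}\right) = 2 + \left(-12\right) 9 \left(-7 + 1\right) = 2 - -648 = 2 + 648 = 650$)
$\sqrt{m + r} = \sqrt{650 - 327176} = \sqrt{-326526} = i \sqrt{326526}$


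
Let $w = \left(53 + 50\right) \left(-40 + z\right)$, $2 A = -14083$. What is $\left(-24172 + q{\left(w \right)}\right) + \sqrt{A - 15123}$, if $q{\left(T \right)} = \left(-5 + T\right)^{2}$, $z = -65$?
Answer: $117048228 + \frac{i \sqrt{88658}}{2} \approx 1.1705 \cdot 10^{8} + 148.88 i$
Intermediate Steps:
$A = - \frac{14083}{2}$ ($A = \frac{1}{2} \left(-14083\right) = - \frac{14083}{2} \approx -7041.5$)
$w = -10815$ ($w = \left(53 + 50\right) \left(-40 - 65\right) = 103 \left(-105\right) = -10815$)
$\left(-24172 + q{\left(w \right)}\right) + \sqrt{A - 15123} = \left(-24172 + \left(-5 - 10815\right)^{2}\right) + \sqrt{- \frac{14083}{2} - 15123} = \left(-24172 + \left(-10820\right)^{2}\right) + \sqrt{- \frac{44329}{2}} = \left(-24172 + 117072400\right) + \frac{i \sqrt{88658}}{2} = 117048228 + \frac{i \sqrt{88658}}{2}$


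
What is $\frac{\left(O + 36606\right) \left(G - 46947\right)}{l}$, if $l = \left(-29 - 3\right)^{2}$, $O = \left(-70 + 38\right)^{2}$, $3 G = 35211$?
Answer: $- \frac{331238075}{256} \approx -1.2939 \cdot 10^{6}$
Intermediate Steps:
$G = 11737$ ($G = \frac{1}{3} \cdot 35211 = 11737$)
$O = 1024$ ($O = \left(-32\right)^{2} = 1024$)
$l = 1024$ ($l = \left(-32\right)^{2} = 1024$)
$\frac{\left(O + 36606\right) \left(G - 46947\right)}{l} = \frac{\left(1024 + 36606\right) \left(11737 - 46947\right)}{1024} = 37630 \left(-35210\right) \frac{1}{1024} = \left(-1324952300\right) \frac{1}{1024} = - \frac{331238075}{256}$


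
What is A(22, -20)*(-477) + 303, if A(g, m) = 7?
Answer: -3036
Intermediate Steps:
A(22, -20)*(-477) + 303 = 7*(-477) + 303 = -3339 + 303 = -3036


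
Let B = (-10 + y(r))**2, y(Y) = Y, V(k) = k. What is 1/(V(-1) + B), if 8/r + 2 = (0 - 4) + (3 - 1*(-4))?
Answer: 1/3 ≈ 0.33333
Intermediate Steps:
r = 8 (r = 8/(-2 + ((0 - 4) + (3 - 1*(-4)))) = 8/(-2 + (-4 + (3 + 4))) = 8/(-2 + (-4 + 7)) = 8/(-2 + 3) = 8/1 = 8*1 = 8)
B = 4 (B = (-10 + 8)**2 = (-2)**2 = 4)
1/(V(-1) + B) = 1/(-1 + 4) = 1/3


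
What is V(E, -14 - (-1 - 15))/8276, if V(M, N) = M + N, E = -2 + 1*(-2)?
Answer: -1/4138 ≈ -0.00024166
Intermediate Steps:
E = -4 (E = -2 - 2 = -4)
V(E, -14 - (-1 - 15))/8276 = (-4 + (-14 - (-1 - 15)))/8276 = (-4 + (-14 - 1*(-16)))*(1/8276) = (-4 + (-14 + 16))*(1/8276) = (-4 + 2)*(1/8276) = -2*1/8276 = -1/4138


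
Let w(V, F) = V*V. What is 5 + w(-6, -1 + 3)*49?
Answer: 1769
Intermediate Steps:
w(V, F) = V²
5 + w(-6, -1 + 3)*49 = 5 + (-6)²*49 = 5 + 36*49 = 5 + 1764 = 1769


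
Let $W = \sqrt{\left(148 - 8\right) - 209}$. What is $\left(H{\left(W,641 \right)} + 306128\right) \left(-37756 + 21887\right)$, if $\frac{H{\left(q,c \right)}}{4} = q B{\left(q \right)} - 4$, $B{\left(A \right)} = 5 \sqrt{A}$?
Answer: $-4857691328 - 317380 i 69^{\frac{3}{4}} \sqrt{i} \approx -4.8523 \cdot 10^{9} - 5.3728 \cdot 10^{6} i$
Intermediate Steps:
$W = i \sqrt{69}$ ($W = \sqrt{\left(148 - 8\right) - 209} = \sqrt{140 - 209} = \sqrt{-69} = i \sqrt{69} \approx 8.3066 i$)
$H{\left(q,c \right)} = -16 + 20 q^{\frac{3}{2}}$ ($H{\left(q,c \right)} = 4 \left(q 5 \sqrt{q} - 4\right) = 4 \left(5 q^{\frac{3}{2}} - 4\right) = 4 \left(-4 + 5 q^{\frac{3}{2}}\right) = -16 + 20 q^{\frac{3}{2}}$)
$\left(H{\left(W,641 \right)} + 306128\right) \left(-37756 + 21887\right) = \left(\left(-16 + 20 \left(i \sqrt{69}\right)^{\frac{3}{2}}\right) + 306128\right) \left(-37756 + 21887\right) = \left(\left(-16 + 20 \cdot 69^{\frac{3}{4}} i^{\frac{3}{2}}\right) + 306128\right) \left(-15869\right) = \left(306112 + 20 \cdot 69^{\frac{3}{4}} i^{\frac{3}{2}}\right) \left(-15869\right) = -4857691328 - 317380 \cdot 69^{\frac{3}{4}} i^{\frac{3}{2}}$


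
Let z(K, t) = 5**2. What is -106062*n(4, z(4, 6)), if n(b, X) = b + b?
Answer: -848496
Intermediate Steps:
z(K, t) = 25
n(b, X) = 2*b
-106062*n(4, z(4, 6)) = -212124*4 = -106062*8 = -848496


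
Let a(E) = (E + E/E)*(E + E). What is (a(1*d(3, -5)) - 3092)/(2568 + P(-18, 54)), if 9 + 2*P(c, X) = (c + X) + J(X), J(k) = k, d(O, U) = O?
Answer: -6136/5217 ≈ -1.1762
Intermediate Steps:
a(E) = 2*E*(1 + E) (a(E) = (E + 1)*(2*E) = (1 + E)*(2*E) = 2*E*(1 + E))
P(c, X) = -9/2 + X + c/2 (P(c, X) = -9/2 + ((c + X) + X)/2 = -9/2 + ((X + c) + X)/2 = -9/2 + (c + 2*X)/2 = -9/2 + (X + c/2) = -9/2 + X + c/2)
(a(1*d(3, -5)) - 3092)/(2568 + P(-18, 54)) = (2*(1*3)*(1 + 1*3) - 3092)/(2568 + (-9/2 + 54 + (½)*(-18))) = (2*3*(1 + 3) - 3092)/(2568 + (-9/2 + 54 - 9)) = (2*3*4 - 3092)/(2568 + 81/2) = (24 - 3092)/(5217/2) = -3068*2/5217 = -6136/5217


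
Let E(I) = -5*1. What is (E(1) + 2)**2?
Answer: 9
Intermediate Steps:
E(I) = -5
(E(1) + 2)**2 = (-5 + 2)**2 = (-3)**2 = 9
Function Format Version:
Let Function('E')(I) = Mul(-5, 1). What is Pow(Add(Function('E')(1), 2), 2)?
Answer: 9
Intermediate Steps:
Function('E')(I) = -5
Pow(Add(Function('E')(1), 2), 2) = Pow(Add(-5, 2), 2) = Pow(-3, 2) = 9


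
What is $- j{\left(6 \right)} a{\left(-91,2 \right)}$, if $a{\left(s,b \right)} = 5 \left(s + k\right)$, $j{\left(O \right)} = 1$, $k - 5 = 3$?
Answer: $415$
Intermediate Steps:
$k = 8$ ($k = 5 + 3 = 8$)
$a{\left(s,b \right)} = 40 + 5 s$ ($a{\left(s,b \right)} = 5 \left(s + 8\right) = 5 \left(8 + s\right) = 40 + 5 s$)
$- j{\left(6 \right)} a{\left(-91,2 \right)} = - 1 \left(40 + 5 \left(-91\right)\right) = - 1 \left(40 - 455\right) = - 1 \left(-415\right) = \left(-1\right) \left(-415\right) = 415$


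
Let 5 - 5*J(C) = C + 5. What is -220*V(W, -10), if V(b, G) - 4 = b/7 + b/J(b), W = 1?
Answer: 1320/7 ≈ 188.57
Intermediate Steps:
J(C) = -C/5 (J(C) = 1 - (C + 5)/5 = 1 - (5 + C)/5 = 1 + (-1 - C/5) = -C/5)
V(b, G) = -1 + b/7 (V(b, G) = 4 + (b/7 + b/((-b/5))) = 4 + (b*(⅐) + b*(-5/b)) = 4 + (b/7 - 5) = 4 + (-5 + b/7) = -1 + b/7)
-220*V(W, -10) = -220*(-1 + (⅐)*1) = -220*(-1 + ⅐) = -220*(-6/7) = 1320/7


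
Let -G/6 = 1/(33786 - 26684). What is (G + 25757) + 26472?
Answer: 185465176/3551 ≈ 52229.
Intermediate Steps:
G = -3/3551 (G = -6/(33786 - 26684) = -6/7102 = -6*1/7102 = -3/3551 ≈ -0.00084483)
(G + 25757) + 26472 = (-3/3551 + 25757) + 26472 = 91463104/3551 + 26472 = 185465176/3551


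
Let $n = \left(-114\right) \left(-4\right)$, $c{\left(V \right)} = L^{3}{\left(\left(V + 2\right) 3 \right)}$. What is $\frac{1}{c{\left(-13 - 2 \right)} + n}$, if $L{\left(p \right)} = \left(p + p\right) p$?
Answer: $\frac{1}{28149950544} \approx 3.5524 \cdot 10^{-11}$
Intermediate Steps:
$L{\left(p \right)} = 2 p^{2}$ ($L{\left(p \right)} = 2 p p = 2 p^{2}$)
$c{\left(V \right)} = 8 \left(6 + 3 V\right)^{6}$ ($c{\left(V \right)} = \left(2 \left(\left(V + 2\right) 3\right)^{2}\right)^{3} = \left(2 \left(\left(2 + V\right) 3\right)^{2}\right)^{3} = \left(2 \left(6 + 3 V\right)^{2}\right)^{3} = 8 \left(6 + 3 V\right)^{6}$)
$n = 456$
$\frac{1}{c{\left(-13 - 2 \right)} + n} = \frac{1}{5832 \left(2 - 15\right)^{6} + 456} = \frac{1}{5832 \left(-13\right)^{6} + 456} = \frac{1}{5832 \cdot 4826809 + 456} = \frac{1}{28149950088 + 456} = \frac{1}{28149950544}$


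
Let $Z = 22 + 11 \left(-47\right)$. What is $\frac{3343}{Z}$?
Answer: $- \frac{3343}{495} \approx -6.7535$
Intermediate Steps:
$Z = -495$ ($Z = 22 - 517 = -495$)
$\frac{3343}{Z} = \frac{3343}{-495} = 3343 \left(- \frac{1}{495}\right) = - \frac{3343}{495}$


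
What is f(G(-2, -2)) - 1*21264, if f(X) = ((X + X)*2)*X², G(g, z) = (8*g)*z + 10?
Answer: 275088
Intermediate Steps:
G(g, z) = 10 + 8*g*z (G(g, z) = 8*g*z + 10 = 10 + 8*g*z)
f(X) = 4*X³ (f(X) = ((2*X)*2)*X² = (4*X)*X² = 4*X³)
f(G(-2, -2)) - 1*21264 = 4*(10 + 8*(-2)*(-2))³ - 1*21264 = 4*(10 + 32)³ - 21264 = 4*42³ - 21264 = 4*74088 - 21264 = 296352 - 21264 = 275088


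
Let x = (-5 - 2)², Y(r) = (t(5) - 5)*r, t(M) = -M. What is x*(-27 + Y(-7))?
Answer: 2107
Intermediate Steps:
Y(r) = -10*r (Y(r) = (-1*5 - 5)*r = (-5 - 5)*r = -10*r)
x = 49 (x = (-7)² = 49)
x*(-27 + Y(-7)) = 49*(-27 - 10*(-7)) = 49*(-27 + 70) = 49*43 = 2107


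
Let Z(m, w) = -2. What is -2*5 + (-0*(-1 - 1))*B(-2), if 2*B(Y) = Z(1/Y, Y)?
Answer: -10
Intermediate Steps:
B(Y) = -1 (B(Y) = (½)*(-2) = -1)
-2*5 + (-0*(-1 - 1))*B(-2) = -2*5 - 0*(-1 - 1)*(-1) = -10 - 0*(-2)*(-1) = -10 - 4*0*(-1) = -10 + 0*(-1) = -10 + 0 = -10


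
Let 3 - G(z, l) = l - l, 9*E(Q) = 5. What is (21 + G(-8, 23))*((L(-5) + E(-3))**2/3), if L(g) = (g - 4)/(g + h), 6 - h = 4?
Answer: 8192/81 ≈ 101.14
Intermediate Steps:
h = 2 (h = 6 - 1*4 = 6 - 4 = 2)
E(Q) = 5/9 (E(Q) = (1/9)*5 = 5/9)
G(z, l) = 3 (G(z, l) = 3 - (l - l) = 3 - 1*0 = 3 + 0 = 3)
L(g) = (-4 + g)/(2 + g) (L(g) = (g - 4)/(g + 2) = (-4 + g)/(2 + g))
(21 + G(-8, 23))*((L(-5) + E(-3))**2/3) = (21 + 3)*(((-4 - 5)/(2 - 5) + 5/9)**2/3) = 24*((-9/(-3) + 5/9)**2*(1/3)) = 24*((-1/3*(-9) + 5/9)**2*(1/3)) = 24*((3 + 5/9)**2*(1/3)) = 24*((32/9)**2*(1/3)) = 24*((1024/81)*(1/3)) = 24*(1024/243) = 8192/81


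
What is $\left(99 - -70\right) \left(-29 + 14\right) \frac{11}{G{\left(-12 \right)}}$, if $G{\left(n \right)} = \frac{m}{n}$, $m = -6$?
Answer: $-55770$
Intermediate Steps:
$G{\left(n \right)} = - \frac{6}{n}$
$\left(99 - -70\right) \left(-29 + 14\right) \frac{11}{G{\left(-12 \right)}} = \left(99 - -70\right) \left(-29 + 14\right) \frac{11}{\left(-6\right) \frac{1}{-12}} = \left(99 + 70\right) \left(-15\right) \frac{11}{\left(-6\right) \left(- \frac{1}{12}\right)} = 169 \left(-15\right) 11 \frac{1}{\frac{1}{2}} = - 2535 \cdot 11 \cdot 2 = \left(-2535\right) 22 = -55770$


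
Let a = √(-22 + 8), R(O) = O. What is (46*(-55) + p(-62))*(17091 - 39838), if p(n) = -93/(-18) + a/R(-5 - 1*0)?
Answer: 344594303/6 + 22747*I*√14/5 ≈ 5.7432e+7 + 17022.0*I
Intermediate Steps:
a = I*√14 (a = √(-14) = I*√14 ≈ 3.7417*I)
p(n) = 31/6 - I*√14/5 (p(n) = -93/(-18) + (I*√14)/(-5 - 1*0) = -93*(-1/18) + (I*√14)/(-5 + 0) = 31/6 + (I*√14)/(-5) = 31/6 + (I*√14)*(-⅕) = 31/6 - I*√14/5)
(46*(-55) + p(-62))*(17091 - 39838) = (46*(-55) + (31/6 - I*√14/5))*(17091 - 39838) = (-2530 + (31/6 - I*√14/5))*(-22747) = (-15149/6 - I*√14/5)*(-22747) = 344594303/6 + 22747*I*√14/5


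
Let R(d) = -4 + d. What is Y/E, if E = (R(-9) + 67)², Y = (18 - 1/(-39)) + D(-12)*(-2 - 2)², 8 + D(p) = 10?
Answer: 1951/113724 ≈ 0.017156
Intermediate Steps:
D(p) = 2 (D(p) = -8 + 10 = 2)
Y = 1951/39 (Y = (18 - 1/(-39)) + 2*(-2 - 2)² = (18 - 1*(-1/39)) + 2*(-4)² = (18 + 1/39) + 2*16 = 703/39 + 32 = 1951/39 ≈ 50.026)
E = 2916 (E = ((-4 - 9) + 67)² = (-13 + 67)² = 54² = 2916)
Y/E = (1951/39)/2916 = (1951/39)*(1/2916) = 1951/113724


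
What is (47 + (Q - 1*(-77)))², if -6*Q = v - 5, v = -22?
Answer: 66049/4 ≈ 16512.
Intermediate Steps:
Q = 9/2 (Q = -(-22 - 5)/6 = -⅙*(-27) = 9/2 ≈ 4.5000)
(47 + (Q - 1*(-77)))² = (47 + (9/2 - 1*(-77)))² = (47 + (9/2 + 77))² = (47 + 163/2)² = (257/2)² = 66049/4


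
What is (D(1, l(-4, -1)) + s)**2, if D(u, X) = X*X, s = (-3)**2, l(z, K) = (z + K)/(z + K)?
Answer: 100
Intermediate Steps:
l(z, K) = 1 (l(z, K) = (K + z)/(K + z) = 1)
s = 9
D(u, X) = X**2
(D(1, l(-4, -1)) + s)**2 = (1**2 + 9)**2 = (1 + 9)**2 = 10**2 = 100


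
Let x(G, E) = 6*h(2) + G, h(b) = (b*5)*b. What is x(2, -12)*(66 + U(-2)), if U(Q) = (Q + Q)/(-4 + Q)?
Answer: 24400/3 ≈ 8133.3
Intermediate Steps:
h(b) = 5*b**2 (h(b) = (5*b)*b = 5*b**2)
x(G, E) = 120 + G (x(G, E) = 6*(5*2**2) + G = 6*(5*4) + G = 6*20 + G = 120 + G)
U(Q) = 2*Q/(-4 + Q) (U(Q) = (2*Q)/(-4 + Q) = 2*Q/(-4 + Q))
x(2, -12)*(66 + U(-2)) = (120 + 2)*(66 + 2*(-2)/(-4 - 2)) = 122*(66 + 2*(-2)/(-6)) = 122*(66 + 2*(-2)*(-1/6)) = 122*(66 + 2/3) = 122*(200/3) = 24400/3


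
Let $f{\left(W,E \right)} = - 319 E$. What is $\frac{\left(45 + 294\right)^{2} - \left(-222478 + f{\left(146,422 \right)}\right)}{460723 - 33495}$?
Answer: $\frac{472017}{427228} \approx 1.1048$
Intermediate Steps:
$\frac{\left(45 + 294\right)^{2} - \left(-222478 + f{\left(146,422 \right)}\right)}{460723 - 33495} = \frac{\left(45 + 294\right)^{2} + \left(222478 - \left(-319\right) 422\right)}{460723 - 33495} = \frac{339^{2} + \left(222478 - -134618\right)}{427228} = \left(114921 + \left(222478 + 134618\right)\right) \frac{1}{427228} = \left(114921 + 357096\right) \frac{1}{427228} = 472017 \cdot \frac{1}{427228} = \frac{472017}{427228}$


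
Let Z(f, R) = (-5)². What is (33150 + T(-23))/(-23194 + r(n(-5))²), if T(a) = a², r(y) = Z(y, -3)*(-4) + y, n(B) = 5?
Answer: -33679/14169 ≈ -2.3769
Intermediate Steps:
Z(f, R) = 25
r(y) = -100 + y (r(y) = 25*(-4) + y = -100 + y)
(33150 + T(-23))/(-23194 + r(n(-5))²) = (33150 + (-23)²)/(-23194 + (-100 + 5)²) = (33150 + 529)/(-23194 + (-95)²) = 33679/(-23194 + 9025) = 33679/(-14169) = 33679*(-1/14169) = -33679/14169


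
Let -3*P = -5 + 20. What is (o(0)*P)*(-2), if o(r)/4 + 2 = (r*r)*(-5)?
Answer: -80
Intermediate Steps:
P = -5 (P = -(-5 + 20)/3 = -1/3*15 = -5)
o(r) = -8 - 20*r**2 (o(r) = -8 + 4*((r*r)*(-5)) = -8 + 4*(r**2*(-5)) = -8 + 4*(-5*r**2) = -8 - 20*r**2)
(o(0)*P)*(-2) = ((-8 - 20*0**2)*(-5))*(-2) = ((-8 - 20*0)*(-5))*(-2) = ((-8 + 0)*(-5))*(-2) = -8*(-5)*(-2) = 40*(-2) = -80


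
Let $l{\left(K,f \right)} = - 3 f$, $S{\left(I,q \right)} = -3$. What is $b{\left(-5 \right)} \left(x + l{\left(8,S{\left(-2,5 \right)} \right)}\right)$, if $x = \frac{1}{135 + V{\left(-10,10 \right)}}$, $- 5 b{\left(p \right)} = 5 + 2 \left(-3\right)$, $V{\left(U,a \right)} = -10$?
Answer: $\frac{1126}{625} \approx 1.8016$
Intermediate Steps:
$b{\left(p \right)} = \frac{1}{5}$ ($b{\left(p \right)} = - \frac{5 + 2 \left(-3\right)}{5} = - \frac{5 - 6}{5} = \left(- \frac{1}{5}\right) \left(-1\right) = \frac{1}{5}$)
$x = \frac{1}{125}$ ($x = \frac{1}{135 - 10} = \frac{1}{125} \approx 0.008$)
$b{\left(-5 \right)} \left(x + l{\left(8,S{\left(-2,5 \right)} \right)}\right) = \frac{\frac{1}{125} - -9}{5} = \frac{\frac{1}{125} + 9}{5} = \frac{1}{5} \cdot \frac{1126}{125} = \frac{1126}{625}$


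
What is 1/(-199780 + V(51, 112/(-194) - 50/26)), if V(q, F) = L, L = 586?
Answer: -1/199194 ≈ -5.0202e-6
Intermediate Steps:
V(q, F) = 586
1/(-199780 + V(51, 112/(-194) - 50/26)) = 1/(-199780 + 586) = 1/(-199194) = -1/199194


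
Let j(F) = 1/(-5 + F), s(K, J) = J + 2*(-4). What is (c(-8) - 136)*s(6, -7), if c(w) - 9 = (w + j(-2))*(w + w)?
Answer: -345/7 ≈ -49.286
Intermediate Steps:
s(K, J) = -8 + J (s(K, J) = J - 8 = -8 + J)
c(w) = 9 + 2*w*(-⅐ + w) (c(w) = 9 + (w + 1/(-5 - 2))*(w + w) = 9 + (w + 1/(-7))*(2*w) = 9 + (w - ⅐)*(2*w) = 9 + (-⅐ + w)*(2*w) = 9 + 2*w*(-⅐ + w))
(c(-8) - 136)*s(6, -7) = ((9 + 2*(-8)² - 2/7*(-8)) - 136)*(-8 - 7) = ((9 + 2*64 + 16/7) - 136)*(-15) = ((9 + 128 + 16/7) - 136)*(-15) = (975/7 - 136)*(-15) = (23/7)*(-15) = -345/7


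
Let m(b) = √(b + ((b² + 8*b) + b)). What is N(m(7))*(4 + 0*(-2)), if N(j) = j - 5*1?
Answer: -20 + 4*√119 ≈ 23.635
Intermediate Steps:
m(b) = √(b² + 10*b) (m(b) = √(b + (b² + 9*b)) = √(b² + 10*b))
N(j) = -5 + j (N(j) = j - 5 = -5 + j)
N(m(7))*(4 + 0*(-2)) = (-5 + √(7*(10 + 7)))*(4 + 0*(-2)) = (-5 + √(7*17))*(4 + 0) = (-5 + √119)*4 = -20 + 4*√119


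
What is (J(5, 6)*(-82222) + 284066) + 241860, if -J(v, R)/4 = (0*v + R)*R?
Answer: 12365894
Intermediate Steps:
J(v, R) = -4*R**2 (J(v, R) = -4*(0*v + R)*R = -4*(0 + R)*R = -4*R*R = -4*R**2)
(J(5, 6)*(-82222) + 284066) + 241860 = (-4*6**2*(-82222) + 284066) + 241860 = (-4*36*(-82222) + 284066) + 241860 = (-144*(-82222) + 284066) + 241860 = (11839968 + 284066) + 241860 = 12124034 + 241860 = 12365894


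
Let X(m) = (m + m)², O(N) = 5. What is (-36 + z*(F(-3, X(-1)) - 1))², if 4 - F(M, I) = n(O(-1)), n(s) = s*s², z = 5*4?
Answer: 6130576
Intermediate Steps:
z = 20
n(s) = s³
X(m) = 4*m² (X(m) = (2*m)² = 4*m²)
F(M, I) = -121 (F(M, I) = 4 - 1*5³ = 4 - 1*125 = 4 - 125 = -121)
(-36 + z*(F(-3, X(-1)) - 1))² = (-36 + 20*(-121 - 1))² = (-36 + 20*(-122))² = (-36 - 2440)² = (-2476)² = 6130576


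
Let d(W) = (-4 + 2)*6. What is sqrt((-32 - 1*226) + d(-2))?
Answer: 3*I*sqrt(30) ≈ 16.432*I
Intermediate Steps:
d(W) = -12 (d(W) = -2*6 = -12)
sqrt((-32 - 1*226) + d(-2)) = sqrt((-32 - 1*226) - 12) = sqrt((-32 - 226) - 12) = sqrt(-258 - 12) = sqrt(-270) = 3*I*sqrt(30)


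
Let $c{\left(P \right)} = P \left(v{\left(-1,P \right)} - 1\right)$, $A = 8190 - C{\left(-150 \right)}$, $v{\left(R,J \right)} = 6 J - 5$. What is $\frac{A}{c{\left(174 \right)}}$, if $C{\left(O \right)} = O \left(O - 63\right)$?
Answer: $- \frac{660}{5017} \approx -0.13155$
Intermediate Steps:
$C{\left(O \right)} = O \left(-63 + O\right)$ ($C{\left(O \right)} = O \left(O - 63\right) = O \left(-63 + O\right)$)
$v{\left(R,J \right)} = -5 + 6 J$
$A = -23760$ ($A = 8190 - - 150 \left(-63 - 150\right) = 8190 - \left(-150\right) \left(-213\right) = 8190 - 31950 = -23760$)
$c{\left(P \right)} = P \left(-6 + 6 P\right)$ ($c{\left(P \right)} = P \left(\left(-5 + 6 P\right) - 1\right) = P \left(-6 + 6 P\right)$)
$\frac{A}{c{\left(174 \right)}} = - \frac{23760}{6 \cdot 174 \left(-1 + 174\right)} = - \frac{23760}{6 \cdot 174 \cdot 173} = - \frac{23760}{180612} = \left(-23760\right) \frac{1}{180612} = - \frac{660}{5017}$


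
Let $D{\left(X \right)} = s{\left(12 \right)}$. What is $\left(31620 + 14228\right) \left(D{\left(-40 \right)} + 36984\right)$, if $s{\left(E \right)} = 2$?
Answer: $1695734128$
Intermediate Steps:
$D{\left(X \right)} = 2$
$\left(31620 + 14228\right) \left(D{\left(-40 \right)} + 36984\right) = \left(31620 + 14228\right) \left(2 + 36984\right) = 45848 \cdot 36986 = 1695734128$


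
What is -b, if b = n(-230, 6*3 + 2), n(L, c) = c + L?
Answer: 210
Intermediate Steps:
n(L, c) = L + c
b = -210 (b = -230 + (6*3 + 2) = -230 + (18 + 2) = -230 + 20 = -210)
-b = -1*(-210) = 210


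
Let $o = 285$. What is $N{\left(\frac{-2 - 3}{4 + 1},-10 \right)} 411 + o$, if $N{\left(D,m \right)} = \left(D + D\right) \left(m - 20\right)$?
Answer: $24945$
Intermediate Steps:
$N{\left(D,m \right)} = 2 D \left(-20 + m\right)$
$N{\left(\frac{-2 - 3}{4 + 1},-10 \right)} 411 + o = 2 \frac{-2 - 3}{4 + 1} \left(-20 - 10\right) 411 + 285 = 2 \left(- \frac{5}{5}\right) \left(-30\right) 411 + 285 = 2 \left(\left(-5\right) \frac{1}{5}\right) \left(-30\right) 411 + 285 = 2 \left(-1\right) \left(-30\right) 411 + 285 = 60 \cdot 411 + 285 = 24660 + 285 = 24945$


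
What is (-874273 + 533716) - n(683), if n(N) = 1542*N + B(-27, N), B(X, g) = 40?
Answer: -1393783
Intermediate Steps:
n(N) = 40 + 1542*N (n(N) = 1542*N + 40 = 40 + 1542*N)
(-874273 + 533716) - n(683) = (-874273 + 533716) - (40 + 1542*683) = -340557 - (40 + 1053186) = -340557 - 1*1053226 = -340557 - 1053226 = -1393783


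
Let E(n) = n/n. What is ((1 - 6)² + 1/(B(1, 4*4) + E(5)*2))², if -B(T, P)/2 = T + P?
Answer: 638401/1024 ≈ 623.44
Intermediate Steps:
E(n) = 1
B(T, P) = -2*P - 2*T (B(T, P) = -2*(T + P) = -2*(P + T) = -2*P - 2*T)
((1 - 6)² + 1/(B(1, 4*4) + E(5)*2))² = ((1 - 6)² + 1/((-8*4 - 2*1) + 1*2))² = ((-5)² + 1/((-2*16 - 2) + 2))² = (25 + 1/((-32 - 2) + 2))² = (25 + 1/(-34 + 2))² = (25 + 1/(-32))² = (25 - 1/32)² = (799/32)² = 638401/1024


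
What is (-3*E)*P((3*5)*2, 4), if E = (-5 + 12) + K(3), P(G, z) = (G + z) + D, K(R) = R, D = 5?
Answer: -1170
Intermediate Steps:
P(G, z) = 5 + G + z (P(G, z) = (G + z) + 5 = 5 + G + z)
E = 10 (E = (-5 + 12) + 3 = 7 + 3 = 10)
(-3*E)*P((3*5)*2, 4) = (-3*10)*(5 + (3*5)*2 + 4) = -30*(5 + 15*2 + 4) = -30*(5 + 30 + 4) = -30*39 = -1170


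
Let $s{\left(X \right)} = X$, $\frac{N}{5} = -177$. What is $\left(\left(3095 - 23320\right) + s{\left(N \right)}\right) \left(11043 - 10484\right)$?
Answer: $-11800490$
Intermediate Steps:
$N = -885$ ($N = 5 \left(-177\right) = -885$)
$\left(\left(3095 - 23320\right) + s{\left(N \right)}\right) \left(11043 - 10484\right) = \left(\left(3095 - 23320\right) - 885\right) \left(11043 - 10484\right) = \left(-20225 - 885\right) 559 = \left(-21110\right) 559 = -11800490$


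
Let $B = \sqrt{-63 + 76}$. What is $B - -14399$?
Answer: $14399 + \sqrt{13} \approx 14403.0$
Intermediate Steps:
$B = \sqrt{13} \approx 3.6056$
$B - -14399 = \sqrt{13} - -14399 = \sqrt{13} + 14399 = 14399 + \sqrt{13}$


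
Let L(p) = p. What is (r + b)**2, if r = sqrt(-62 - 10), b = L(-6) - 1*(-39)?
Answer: 1017 + 396*I*sqrt(2) ≈ 1017.0 + 560.03*I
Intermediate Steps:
b = 33 (b = -6 - 1*(-39) = -6 + 39 = 33)
r = 6*I*sqrt(2) (r = sqrt(-72) = 6*I*sqrt(2) ≈ 8.4853*I)
(r + b)**2 = (6*I*sqrt(2) + 33)**2 = (33 + 6*I*sqrt(2))**2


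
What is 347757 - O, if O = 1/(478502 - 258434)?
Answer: 76530187475/220068 ≈ 3.4776e+5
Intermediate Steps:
O = 1/220068 ≈ 4.5440e-6
347757 - O = 347757 - 1*1/220068 = 347757 - 1/220068 = 76530187475/220068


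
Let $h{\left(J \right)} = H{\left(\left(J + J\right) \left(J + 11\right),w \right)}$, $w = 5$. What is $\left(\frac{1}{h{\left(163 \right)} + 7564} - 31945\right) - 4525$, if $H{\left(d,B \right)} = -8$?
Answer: $- \frac{275567319}{7556} \approx -36470.0$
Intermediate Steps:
$h{\left(J \right)} = -8$
$\left(\frac{1}{h{\left(163 \right)} + 7564} - 31945\right) - 4525 = \left(\frac{1}{-8 + 7564} - 31945\right) - 4525 = \left(\frac{1}{7556} - 31945\right) - 4525 = - \frac{241376419}{7556} - 4525 = - \frac{275567319}{7556}$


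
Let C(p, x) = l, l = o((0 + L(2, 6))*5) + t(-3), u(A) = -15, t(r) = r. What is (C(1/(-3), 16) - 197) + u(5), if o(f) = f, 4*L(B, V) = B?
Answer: -425/2 ≈ -212.50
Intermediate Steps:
L(B, V) = B/4
l = -½ (l = (0 + (¼)*2)*5 - 3 = (0 + ½)*5 - 3 = (½)*5 - 3 = 5/2 - 3 = -½ ≈ -0.50000)
C(p, x) = -½
(C(1/(-3), 16) - 197) + u(5) = (-½ - 197) - 15 = -395/2 - 15 = -425/2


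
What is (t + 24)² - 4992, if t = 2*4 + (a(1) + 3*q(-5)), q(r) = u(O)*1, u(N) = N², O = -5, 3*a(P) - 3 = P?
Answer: 60697/9 ≈ 6744.1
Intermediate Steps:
a(P) = 1 + P/3
q(r) = 25 (q(r) = (-5)²*1 = 25*1 = 25)
t = 253/3 (t = 2*4 + ((1 + (⅓)*1) + 3*25) = 8 + ((1 + ⅓) + 75) = 8 + (4/3 + 75) = 8 + 229/3 = 253/3 ≈ 84.333)
(t + 24)² - 4992 = (253/3 + 24)² - 4992 = (325/3)² - 4992 = 105625/9 - 4992 = 60697/9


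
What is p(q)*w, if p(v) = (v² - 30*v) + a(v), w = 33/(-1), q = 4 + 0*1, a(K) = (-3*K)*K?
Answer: 5016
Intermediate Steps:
a(K) = -3*K²
q = 4 (q = 4 + 0 = 4)
w = -33 (w = 33*(-1) = -33)
p(v) = -30*v - 2*v² (p(v) = (v² - 30*v) - 3*v² = -30*v - 2*v²)
p(q)*w = (2*4*(-15 - 1*4))*(-33) = (2*4*(-15 - 4))*(-33) = (2*4*(-19))*(-33) = -152*(-33) = 5016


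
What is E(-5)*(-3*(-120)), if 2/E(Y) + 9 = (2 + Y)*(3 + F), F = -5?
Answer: -240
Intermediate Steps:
E(Y) = 2/(-13 - 2*Y) (E(Y) = 2/(-9 + (2 + Y)*(3 - 5)) = 2/(-9 + (2 + Y)*(-2)) = 2/(-9 + (-4 - 2*Y)) = 2/(-13 - 2*Y))
E(-5)*(-3*(-120)) = (-2/(13 + 2*(-5)))*(-3*(-120)) = -2/(13 - 10)*360 = -2/3*360 = -2*⅓*360 = -⅔*360 = -240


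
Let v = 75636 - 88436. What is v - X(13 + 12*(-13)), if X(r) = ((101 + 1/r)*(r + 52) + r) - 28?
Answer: -37825/11 ≈ -3438.6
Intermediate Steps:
v = -12800
X(r) = -28 + r + (52 + r)*(101 + 1/r) (X(r) = ((101 + 1/r)*(52 + r) + r) - 28 = ((52 + r)*(101 + 1/r) + r) - 28 = (r + (52 + r)*(101 + 1/r)) - 28 = -28 + r + (52 + r)*(101 + 1/r))
v - X(13 + 12*(-13)) = -12800 - (5225 + 52/(13 + 12*(-13)) + 102*(13 + 12*(-13))) = -12800 - (5225 + 52/(13 - 156) + 102*(13 - 156)) = -12800 - (5225 + 52/(-143) + 102*(-143)) = -12800 - (5225 + 52*(-1/143) - 14586) = -12800 - (5225 - 4/11 - 14586) = -12800 - 1*(-102975/11) = -12800 + 102975/11 = -37825/11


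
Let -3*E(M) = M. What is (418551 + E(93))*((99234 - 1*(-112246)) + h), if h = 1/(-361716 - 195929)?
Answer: 9871276719994696/111529 ≈ 8.8509e+10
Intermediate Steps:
E(M) = -M/3
h = -1/557645 (h = 1/(-557645) = -1/557645 ≈ -1.7933e-6)
(418551 + E(93))*((99234 - 1*(-112246)) + h) = (418551 - ⅓*93)*((99234 - 1*(-112246)) - 1/557645) = (418551 - 31)*((99234 + 112246) - 1/557645) = 418520*(211480 - 1/557645) = 418520*(117930764599/557645) = 9871276719994696/111529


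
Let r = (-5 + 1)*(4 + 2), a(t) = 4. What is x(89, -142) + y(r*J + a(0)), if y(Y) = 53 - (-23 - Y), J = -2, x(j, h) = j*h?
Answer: -12510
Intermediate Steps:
x(j, h) = h*j
r = -24 (r = -4*6 = -24)
y(Y) = 76 + Y (y(Y) = 53 + (23 + Y) = 76 + Y)
x(89, -142) + y(r*J + a(0)) = -142*89 + (76 + (-24*(-2) + 4)) = -12638 + (76 + (48 + 4)) = -12638 + (76 + 52) = -12638 + 128 = -12510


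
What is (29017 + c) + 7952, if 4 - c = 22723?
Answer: 14250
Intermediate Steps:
c = -22719 (c = 4 - 1*22723 = 4 - 22723 = -22719)
(29017 + c) + 7952 = (29017 - 22719) + 7952 = 6298 + 7952 = 14250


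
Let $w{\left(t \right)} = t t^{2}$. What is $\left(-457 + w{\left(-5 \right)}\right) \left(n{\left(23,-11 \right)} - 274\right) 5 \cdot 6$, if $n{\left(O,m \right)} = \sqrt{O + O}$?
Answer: $4784040 - 17460 \sqrt{46} \approx 4.6656 \cdot 10^{6}$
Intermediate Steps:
$w{\left(t \right)} = t^{3}$
$n{\left(O,m \right)} = \sqrt{2} \sqrt{O}$ ($n{\left(O,m \right)} = \sqrt{2 O} = \sqrt{2} \sqrt{O}$)
$\left(-457 + w{\left(-5 \right)}\right) \left(n{\left(23,-11 \right)} - 274\right) 5 \cdot 6 = \left(-457 + \left(-5\right)^{3}\right) \left(\sqrt{2} \sqrt{23} - 274\right) 5 \cdot 6 = \left(-457 - 125\right) \left(\sqrt{46} - 274\right) 30 = - 582 \left(-274 + \sqrt{46}\right) 30 = \left(159468 - 582 \sqrt{46}\right) 30 = 4784040 - 17460 \sqrt{46}$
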